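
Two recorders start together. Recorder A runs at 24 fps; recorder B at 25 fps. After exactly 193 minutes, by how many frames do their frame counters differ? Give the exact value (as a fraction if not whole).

11580 frames

193 min = 11580 s.
A emits 24 × 11580 = 277920 frames; B emits 25 × 11580 = 289500.
Difference = 11580 frames; B is ahead of A.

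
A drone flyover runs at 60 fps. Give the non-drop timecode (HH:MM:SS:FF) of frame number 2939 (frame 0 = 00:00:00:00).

00:00:48:59

2939 ÷ 60 = 48 full seconds, remainder 59 frames.
48 s = 0 h 0 min 48 s.
Timecode: 00:00:48:59.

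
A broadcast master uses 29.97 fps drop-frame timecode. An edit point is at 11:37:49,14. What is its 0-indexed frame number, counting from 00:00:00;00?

Complete 10-minute blocks: 69, each 17982 frames → 1240758.
Remaining 7 whole minutes in the current block: 1800 + 6 × 1798 = 12588 frames.
Within the current minute: 49 × 30 + 14 − 2 = 1482 (labels ;00/;01 skipped at this minute). Total = 1240758 + 12588 + 1482 = 1254828.

1254828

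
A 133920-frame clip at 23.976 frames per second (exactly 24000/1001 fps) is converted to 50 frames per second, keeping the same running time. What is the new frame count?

279279 frames

Target frames = source frames × (target rate / source rate) = 133920 × (50)/(24000/1001) = 133920 × 1001/480 = 279279.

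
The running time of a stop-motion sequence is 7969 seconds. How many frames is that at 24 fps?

191256 frames

Frames = 7969 × 24 = 191256.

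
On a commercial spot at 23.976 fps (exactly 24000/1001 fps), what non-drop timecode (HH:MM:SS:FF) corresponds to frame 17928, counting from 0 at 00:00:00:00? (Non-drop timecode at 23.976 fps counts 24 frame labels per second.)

17928 ÷ 24 = 747 full seconds, remainder 0 frames.
747 s = 0 h 12 min 27 s.
Timecode: 00:12:27:00.

00:12:27:00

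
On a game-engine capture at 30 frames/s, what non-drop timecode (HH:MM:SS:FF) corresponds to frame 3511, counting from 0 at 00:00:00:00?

00:01:57:01

3511 ÷ 30 = 117 full seconds, remainder 1 frame.
117 s = 0 h 1 min 57 s.
Timecode: 00:01:57:01.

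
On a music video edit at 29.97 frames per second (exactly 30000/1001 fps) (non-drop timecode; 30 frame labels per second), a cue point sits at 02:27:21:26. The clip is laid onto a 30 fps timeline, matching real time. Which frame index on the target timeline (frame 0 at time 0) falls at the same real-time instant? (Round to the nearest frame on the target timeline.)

frame 265521

Source frame index: (2×3600 + 27×60 + 21) × 30 + 26 = 265256.
Real time: 265256 / (30000/1001) = 33190157/3750 s.
Target frame: (33190157/3750) × (30) = 33190157/125 ≈ 265521.256 → 265521.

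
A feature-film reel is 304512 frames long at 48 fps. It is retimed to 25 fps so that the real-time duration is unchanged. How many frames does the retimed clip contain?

158600 frames

Target frames = source frames × (target rate / source rate) = 304512 × (25)/(48) = 304512 × 25/48 = 158600.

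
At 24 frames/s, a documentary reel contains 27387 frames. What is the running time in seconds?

Running time = 27387 / (24) = 1141.125 s.

1141.125 seconds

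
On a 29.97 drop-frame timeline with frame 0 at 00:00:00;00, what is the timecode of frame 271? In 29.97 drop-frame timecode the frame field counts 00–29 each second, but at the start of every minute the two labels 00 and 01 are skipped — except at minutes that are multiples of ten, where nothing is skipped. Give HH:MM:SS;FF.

00:00:09;01

Each 10-minute DF block holds 10 × 60 × 30 − 9 × 2 = 17982 frames. 271 ÷ 17982 → 0 full blocks, remainder 271.
Within the partial block the first minute is 1800 frames and each further minute 1798, so 0 further minute boundaries passed. Total skipped labels = 18 × 0 + 2 × 0 = 0.
Non-drop label index = 271 + 0 = 271; at 30 labels/s that is 00:00:09:01, i.e. DF 00:00:09;01.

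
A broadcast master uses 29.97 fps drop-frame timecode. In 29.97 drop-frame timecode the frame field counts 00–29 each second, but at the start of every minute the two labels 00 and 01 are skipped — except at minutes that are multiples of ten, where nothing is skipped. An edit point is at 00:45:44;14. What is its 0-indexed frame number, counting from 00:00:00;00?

Complete 10-minute blocks: 4, each 17982 frames → 71928.
Remaining 5 whole minutes in the current block: 1800 + 4 × 1798 = 8992 frames.
Within the current minute: 44 × 30 + 14 − 2 = 1332 (labels ;00/;01 skipped at this minute). Total = 71928 + 8992 + 1332 = 82252.

82252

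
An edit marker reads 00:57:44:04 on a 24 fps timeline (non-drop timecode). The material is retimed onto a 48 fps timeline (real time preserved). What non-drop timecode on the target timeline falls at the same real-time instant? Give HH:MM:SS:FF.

Source frame index: (0×3600 + 57×60 + 44) × 24 + 4 = 83140.
Real time: 83140 / (24) = 20785/6 s.
Target frame: (20785/6) × (48) = 166280.
At 48 labels/s: frame 166280 → 00:57:44:08.

00:57:44:08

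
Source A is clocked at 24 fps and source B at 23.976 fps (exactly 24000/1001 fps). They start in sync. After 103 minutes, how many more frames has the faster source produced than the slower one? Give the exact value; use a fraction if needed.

148320/1001 frames

103 min = 6180 s.
A emits 24 × 6180 = 148320 frames; B emits 24000/1001 × 6180 = 148320000/1001.
Difference = 148320/1001 frames (≈ 148.1718); B is behind A.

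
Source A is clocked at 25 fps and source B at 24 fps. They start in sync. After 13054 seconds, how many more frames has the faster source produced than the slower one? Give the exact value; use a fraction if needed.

A emits 25 × 13054 = 326350 frames; B emits 24 × 13054 = 313296.
Difference = 13054 frames; B is behind A.

13054 frames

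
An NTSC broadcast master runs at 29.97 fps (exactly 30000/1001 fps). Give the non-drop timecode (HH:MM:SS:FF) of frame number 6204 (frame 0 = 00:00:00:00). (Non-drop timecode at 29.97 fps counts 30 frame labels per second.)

00:03:26:24

6204 ÷ 30 = 206 full seconds, remainder 24 frames.
206 s = 0 h 3 min 26 s.
Timecode: 00:03:26:24.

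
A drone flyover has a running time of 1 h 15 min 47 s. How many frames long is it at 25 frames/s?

113675 frames

1 h 15 min 47 s = 4547 s.
Frames = 4547 × 25 = 113675.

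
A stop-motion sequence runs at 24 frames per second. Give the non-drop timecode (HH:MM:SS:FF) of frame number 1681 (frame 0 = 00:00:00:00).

1681 ÷ 24 = 70 full seconds, remainder 1 frame.
70 s = 0 h 1 min 10 s.
Timecode: 00:01:10:01.

00:01:10:01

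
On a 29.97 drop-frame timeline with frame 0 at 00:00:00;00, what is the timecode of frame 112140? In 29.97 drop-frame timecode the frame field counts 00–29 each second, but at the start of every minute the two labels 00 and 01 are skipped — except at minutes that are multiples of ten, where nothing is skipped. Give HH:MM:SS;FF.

Each 10-minute DF block holds 10 × 60 × 30 − 9 × 2 = 17982 frames. 112140 ÷ 17982 → 6 full blocks, remainder 4248.
Within the partial block the first minute is 1800 frames and each further minute 1798, so 2 further minute boundaries passed. Total skipped labels = 18 × 6 + 2 × 2 = 112.
Non-drop label index = 112140 + 112 = 112252; at 30 labels/s that is 01:02:21:22, i.e. DF 01:02:21;22.

01:02:21;22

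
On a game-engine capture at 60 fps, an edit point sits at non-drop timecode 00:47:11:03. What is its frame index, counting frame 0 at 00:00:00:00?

Total seconds to the label: (0 × 3600 + 47 × 60 + 11) = 2831.
Frame index = 2831 × 60 + 3 = 169863.

169863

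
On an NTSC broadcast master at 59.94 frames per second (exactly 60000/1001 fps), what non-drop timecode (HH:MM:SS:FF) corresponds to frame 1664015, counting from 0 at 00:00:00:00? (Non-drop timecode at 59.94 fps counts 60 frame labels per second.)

07:42:13:35

1664015 ÷ 60 = 27733 full seconds, remainder 35 frames.
27733 s = 7 h 42 min 13 s.
Timecode: 07:42:13:35.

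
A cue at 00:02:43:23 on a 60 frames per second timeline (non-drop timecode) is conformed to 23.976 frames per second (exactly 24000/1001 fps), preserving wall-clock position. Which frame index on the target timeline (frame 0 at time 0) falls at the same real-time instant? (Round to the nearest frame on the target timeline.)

Source frame index: (0×3600 + 2×60 + 43) × 60 + 23 = 9803.
Real time: 9803 / (60) = 9803/60 s.
Target frame: (9803/60) × (24000/1001) = 3921200/1001 ≈ 3917.283 → 3917.

frame 3917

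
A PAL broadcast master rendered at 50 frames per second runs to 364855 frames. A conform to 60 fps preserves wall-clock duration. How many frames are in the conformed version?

437826 frames

Target frames = source frames × (target rate / source rate) = 364855 × (60)/(50) = 364855 × 6/5 = 437826.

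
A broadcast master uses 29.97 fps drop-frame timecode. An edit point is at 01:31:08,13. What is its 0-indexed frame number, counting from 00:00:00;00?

163889

Complete 10-minute blocks: 9, each 17982 frames → 161838.
Remaining 1 whole minute in the current block: 1800 + 0 × 1798 = 1800 frames.
Within the current minute: 8 × 30 + 13 − 2 = 251 (labels ;00/;01 skipped at this minute). Total = 161838 + 1800 + 251 = 163889.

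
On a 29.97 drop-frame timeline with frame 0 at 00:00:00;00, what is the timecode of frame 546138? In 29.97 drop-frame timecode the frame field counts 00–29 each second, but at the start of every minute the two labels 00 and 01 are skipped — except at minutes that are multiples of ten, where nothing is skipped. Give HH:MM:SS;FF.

Ten DF minutes hold 17982 frames, so frame 546138 lies in block 30 (frames 539460–557441) with 6678 frames into that block.
The block's first minute is 1800 frames and the rest 1798 each; 6678 frames reaches minute 3, so 30 × 18 + 3 × 2 = 546 labels have been skipped so far.
Adding those back, label number 546138 + 546 = 546684 at 30 labels/s is 18222 s + 24 f = 5 h 3 min 42 s frame 24, i.e. 05:03:42;24.

05:03:42;24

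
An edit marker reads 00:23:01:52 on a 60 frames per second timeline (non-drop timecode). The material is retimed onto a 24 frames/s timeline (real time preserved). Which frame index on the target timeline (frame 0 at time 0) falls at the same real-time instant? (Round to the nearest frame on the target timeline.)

frame 33165

Source frame index: (0×3600 + 23×60 + 1) × 60 + 52 = 82912.
Real time: 82912 / (60) = 20728/15 s.
Target frame: (20728/15) × (24) = 165824/5 ≈ 33164.800 → 33165.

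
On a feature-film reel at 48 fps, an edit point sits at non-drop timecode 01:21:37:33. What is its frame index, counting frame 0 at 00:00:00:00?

frame 235089

Total seconds to the label: (1 × 3600 + 21 × 60 + 37) = 4897.
Frame index = 4897 × 48 + 33 = 235089.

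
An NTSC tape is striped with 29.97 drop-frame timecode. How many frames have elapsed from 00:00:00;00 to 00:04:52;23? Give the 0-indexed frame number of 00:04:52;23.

As if non-drop at 30 labels/s: (0 × 3600 + 4 × 60 + 52) × 30 + 23 = 8783.
Minute boundaries passed: 4; those not divisible by 10: 4 − 0 = 4; dropped labels = 2 × 4 = 8.
Actual frame index = 8783 − 8 = 8775.

8775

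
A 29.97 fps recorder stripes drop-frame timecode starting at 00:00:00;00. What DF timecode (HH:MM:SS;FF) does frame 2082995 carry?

19:18:22;21

Ten DF minutes hold 17982 frames, so frame 2082995 lies in block 115 (frames 2067930–2085911) with 15065 frames into that block.
The block's first minute is 1800 frames and the rest 1798 each; 15065 frames reaches minute 8, so 115 × 18 + 8 × 2 = 2086 labels have been skipped so far.
Adding those back, label number 2082995 + 2086 = 2085081 at 30 labels/s is 69502 s + 21 f = 19 h 18 min 22 s frame 21, i.e. 19:18:22;21.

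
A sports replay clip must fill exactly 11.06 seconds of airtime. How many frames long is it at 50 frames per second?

553 frames

Frames = 11.06 × 50 = 553.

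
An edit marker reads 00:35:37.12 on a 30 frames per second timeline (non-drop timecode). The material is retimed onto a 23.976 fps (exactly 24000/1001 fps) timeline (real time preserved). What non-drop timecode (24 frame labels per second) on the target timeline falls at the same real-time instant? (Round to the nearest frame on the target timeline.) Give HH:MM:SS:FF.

Source frame index: (0×3600 + 35×60 + 37) × 30 + 12 = 64122.
Real time: 64122 / (30) = 10687/5 s.
Target frame: (10687/5) × (24000/1001) = 51297600/1001 ≈ 51246.354 → 51246.
At 24 labels/s: frame 51246 → 00:35:35:06.

00:35:35:06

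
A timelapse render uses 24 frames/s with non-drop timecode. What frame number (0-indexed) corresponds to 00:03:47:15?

5463

Total seconds to the label: (0 × 3600 + 3 × 60 + 47) = 227.
Frame index = 227 × 24 + 15 = 5463.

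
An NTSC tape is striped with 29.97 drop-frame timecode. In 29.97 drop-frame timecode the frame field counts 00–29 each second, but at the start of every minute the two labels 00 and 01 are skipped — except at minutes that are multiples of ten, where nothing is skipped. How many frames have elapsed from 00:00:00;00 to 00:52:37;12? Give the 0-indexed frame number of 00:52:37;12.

Complete 10-minute blocks: 5, each 17982 frames → 89910.
Remaining 2 whole minutes in the current block: 1800 + 1 × 1798 = 3598 frames.
Within the current minute: 37 × 30 + 12 − 2 = 1120 (labels ;00/;01 skipped at this minute). Total = 89910 + 3598 + 1120 = 94628.

94628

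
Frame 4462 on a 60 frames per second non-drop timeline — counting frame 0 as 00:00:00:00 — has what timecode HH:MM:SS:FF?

4462 ÷ 60 = 74 full seconds, remainder 22 frames.
74 s = 0 h 1 min 14 s.
Timecode: 00:01:14:22.

00:01:14:22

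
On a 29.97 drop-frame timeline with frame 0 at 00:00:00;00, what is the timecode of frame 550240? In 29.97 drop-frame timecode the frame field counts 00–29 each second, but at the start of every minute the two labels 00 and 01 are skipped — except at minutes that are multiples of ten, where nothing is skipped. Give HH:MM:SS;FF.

Each 10-minute DF block holds 10 × 60 × 30 − 9 × 2 = 17982 frames. 550240 ÷ 17982 → 30 full blocks, remainder 10780.
Within the partial block the first minute is 1800 frames and each further minute 1798, so 5 further minute boundaries passed. Total skipped labels = 18 × 30 + 2 × 5 = 550.
Non-drop label index = 550240 + 550 = 550790; at 30 labels/s that is 05:05:59:20, i.e. DF 05:05:59;20.

05:05:59;20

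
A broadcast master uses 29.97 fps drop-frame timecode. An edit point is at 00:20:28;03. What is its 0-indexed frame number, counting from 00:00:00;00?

As if non-drop at 30 labels/s: (0 × 3600 + 20 × 60 + 28) × 30 + 3 = 36843.
Minute boundaries passed: 20; those not divisible by 10: 20 − 2 = 18; dropped labels = 2 × 18 = 36.
Actual frame index = 36843 − 36 = 36807.

36807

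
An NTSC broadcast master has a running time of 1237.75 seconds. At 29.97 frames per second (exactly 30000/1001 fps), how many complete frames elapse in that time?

Frames = 1237.75 × 30000/1001 = 37132500/1001 ≈ 37095.4046.
Complete frames: 37095.

37095 frames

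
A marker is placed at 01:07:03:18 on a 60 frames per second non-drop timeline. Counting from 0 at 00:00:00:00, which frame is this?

241398

Total seconds to the label: (1 × 3600 + 7 × 60 + 3) = 4023.
Frame index = 4023 × 60 + 18 = 241398.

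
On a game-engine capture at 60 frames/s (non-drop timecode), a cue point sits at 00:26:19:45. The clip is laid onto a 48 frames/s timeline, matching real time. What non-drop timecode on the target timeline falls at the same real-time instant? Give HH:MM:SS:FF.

Source frame index: (0×3600 + 26×60 + 19) × 60 + 45 = 94785.
Real time: 94785 / (60) = 6319/4 s.
Target frame: (6319/4) × (48) = 75828.
At 48 labels/s: frame 75828 → 00:26:19:36.

00:26:19:36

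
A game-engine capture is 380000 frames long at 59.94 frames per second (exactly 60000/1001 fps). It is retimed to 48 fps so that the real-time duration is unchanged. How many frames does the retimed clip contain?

304304 frames

Target frames = source frames × (target rate / source rate) = 380000 × (48)/(60000/1001) = 380000 × 1001/1250 = 304304.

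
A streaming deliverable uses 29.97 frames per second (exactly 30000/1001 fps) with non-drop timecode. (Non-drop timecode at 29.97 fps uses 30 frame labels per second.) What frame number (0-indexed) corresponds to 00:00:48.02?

Total seconds to the label: (0 × 3600 + 0 × 60 + 48) = 48.
Frame index = 48 × 30 + 2 = 1442.

1442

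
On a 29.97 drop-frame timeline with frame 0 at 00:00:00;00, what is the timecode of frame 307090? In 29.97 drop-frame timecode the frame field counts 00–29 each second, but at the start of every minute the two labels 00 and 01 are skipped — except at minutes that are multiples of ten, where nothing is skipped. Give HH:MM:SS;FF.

02:50:46;16

Ten DF minutes hold 17982 frames, so frame 307090 lies in block 17 (frames 305694–323675) with 1396 frames into that block.
The block's first minute is 1800 frames and the rest 1798 each; 1396 frames reaches minute 0, so 17 × 18 + 0 × 2 = 306 labels have been skipped so far.
Adding those back, label number 307090 + 306 = 307396 at 30 labels/s is 10246 s + 16 f = 2 h 50 min 46 s frame 16, i.e. 02:50:46;16.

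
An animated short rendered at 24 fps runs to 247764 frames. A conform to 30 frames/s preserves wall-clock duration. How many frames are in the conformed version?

309705 frames

Target frames = source frames × (target rate / source rate) = 247764 × (30)/(24) = 247764 × 5/4 = 309705.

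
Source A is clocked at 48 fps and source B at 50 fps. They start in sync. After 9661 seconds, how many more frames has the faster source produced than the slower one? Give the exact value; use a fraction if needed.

A emits 48 × 9661 = 463728 frames; B emits 50 × 9661 = 483050.
Difference = 19322 frames; B is ahead of A.

19322 frames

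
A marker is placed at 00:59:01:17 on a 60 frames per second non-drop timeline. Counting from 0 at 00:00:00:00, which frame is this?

212477

Total seconds to the label: (0 × 3600 + 59 × 60 + 1) = 3541.
Frame index = 3541 × 60 + 17 = 212477.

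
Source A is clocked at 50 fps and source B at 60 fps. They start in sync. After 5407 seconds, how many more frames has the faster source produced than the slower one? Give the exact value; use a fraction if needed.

A emits 50 × 5407 = 270350 frames; B emits 60 × 5407 = 324420.
Difference = 54070 frames; B is ahead of A.

54070 frames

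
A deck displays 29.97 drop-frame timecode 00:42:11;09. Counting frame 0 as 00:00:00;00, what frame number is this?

75863

As if non-drop at 30 labels/s: (0 × 3600 + 42 × 60 + 11) × 30 + 9 = 75939.
Minute boundaries passed: 42; those not divisible by 10: 42 − 4 = 38; dropped labels = 2 × 38 = 76.
Actual frame index = 75939 − 76 = 75863.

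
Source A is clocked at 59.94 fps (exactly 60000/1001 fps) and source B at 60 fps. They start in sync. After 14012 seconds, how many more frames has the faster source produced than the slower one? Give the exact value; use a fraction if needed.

840720/1001 frames

A emits 60000/1001 × 14012 = 840720000/1001 frames; B emits 60 × 14012 = 840720.
Difference = 840720/1001 frames (≈ 839.8801); B is ahead of A.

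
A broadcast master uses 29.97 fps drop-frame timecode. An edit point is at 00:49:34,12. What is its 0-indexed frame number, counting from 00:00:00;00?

Complete 10-minute blocks: 4, each 17982 frames → 71928.
Remaining 9 whole minutes in the current block: 1800 + 8 × 1798 = 16184 frames.
Within the current minute: 34 × 30 + 12 − 2 = 1030 (labels ;00/;01 skipped at this minute). Total = 71928 + 16184 + 1030 = 89142.

89142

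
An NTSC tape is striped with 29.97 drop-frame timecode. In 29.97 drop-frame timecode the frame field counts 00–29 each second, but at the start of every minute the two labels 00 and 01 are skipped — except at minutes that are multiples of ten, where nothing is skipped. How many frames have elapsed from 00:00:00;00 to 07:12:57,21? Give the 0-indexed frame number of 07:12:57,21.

Complete 10-minute blocks: 43, each 17982 frames → 773226.
Remaining 2 whole minutes in the current block: 1800 + 1 × 1798 = 3598 frames.
Within the current minute: 57 × 30 + 21 − 2 = 1729 (labels ;00/;01 skipped at this minute). Total = 773226 + 3598 + 1729 = 778553.

778553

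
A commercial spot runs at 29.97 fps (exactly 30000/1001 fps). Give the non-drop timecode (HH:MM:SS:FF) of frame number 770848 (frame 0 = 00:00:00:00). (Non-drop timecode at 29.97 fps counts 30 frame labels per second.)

770848 ÷ 30 = 25694 full seconds, remainder 28 frames.
25694 s = 7 h 8 min 14 s.
Timecode: 07:08:14:28.

07:08:14:28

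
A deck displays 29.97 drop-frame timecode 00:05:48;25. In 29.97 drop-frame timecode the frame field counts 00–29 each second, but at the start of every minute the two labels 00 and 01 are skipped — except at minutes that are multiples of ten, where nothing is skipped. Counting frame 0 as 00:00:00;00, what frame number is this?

10455

Complete 10-minute blocks: 0, each 17982 frames → 0.
Remaining 5 whole minutes in the current block: 1800 + 4 × 1798 = 8992 frames.
Within the current minute: 48 × 30 + 25 − 2 = 1463 (labels ;00/;01 skipped at this minute). Total = 0 + 8992 + 1463 = 10455.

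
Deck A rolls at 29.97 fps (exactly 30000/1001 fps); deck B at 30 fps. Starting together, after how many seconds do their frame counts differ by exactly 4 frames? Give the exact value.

2002/15 seconds

The gap grows by |30 − 30000/1001| = 30/1001 frames per second.
Time for a 4-frame gap: 4 ÷ (30/1001) = 2002/15 s.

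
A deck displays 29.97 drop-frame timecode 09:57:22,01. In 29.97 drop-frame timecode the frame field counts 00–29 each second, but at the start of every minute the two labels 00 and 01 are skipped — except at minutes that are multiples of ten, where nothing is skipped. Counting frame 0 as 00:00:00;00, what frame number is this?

1074185

As if non-drop at 30 labels/s: (9 × 3600 + 57 × 60 + 22) × 30 + 1 = 1075261.
Minute boundaries passed: 597; those not divisible by 10: 597 − 59 = 538; dropped labels = 2 × 538 = 1076.
Actual frame index = 1075261 − 1076 = 1074185.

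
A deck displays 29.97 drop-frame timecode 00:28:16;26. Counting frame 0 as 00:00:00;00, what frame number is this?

50854

As if non-drop at 30 labels/s: (0 × 3600 + 28 × 60 + 16) × 30 + 26 = 50906.
Minute boundaries passed: 28; those not divisible by 10: 28 − 2 = 26; dropped labels = 2 × 26 = 52.
Actual frame index = 50906 − 52 = 50854.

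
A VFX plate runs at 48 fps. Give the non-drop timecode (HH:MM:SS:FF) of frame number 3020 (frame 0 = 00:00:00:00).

3020 ÷ 48 = 62 full seconds, remainder 44 frames.
62 s = 0 h 1 min 2 s.
Timecode: 00:01:02:44.

00:01:02:44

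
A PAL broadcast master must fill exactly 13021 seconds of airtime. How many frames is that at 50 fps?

Frames = 13021 × 50 = 651050.

651050 frames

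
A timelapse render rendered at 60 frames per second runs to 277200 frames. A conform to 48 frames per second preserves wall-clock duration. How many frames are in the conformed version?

Target frames = source frames × (target rate / source rate) = 277200 × (48)/(60) = 277200 × 4/5 = 221760.

221760 frames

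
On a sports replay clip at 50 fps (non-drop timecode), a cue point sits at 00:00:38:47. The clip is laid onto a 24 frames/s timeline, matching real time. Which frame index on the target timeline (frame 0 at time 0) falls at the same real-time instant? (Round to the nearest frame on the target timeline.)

frame 935

Source frame index: (0×3600 + 0×60 + 38) × 50 + 47 = 1947.
Real time: 1947 / (50) = 1947/50 s.
Target frame: (1947/50) × (24) = 23364/25 ≈ 934.560 → 935.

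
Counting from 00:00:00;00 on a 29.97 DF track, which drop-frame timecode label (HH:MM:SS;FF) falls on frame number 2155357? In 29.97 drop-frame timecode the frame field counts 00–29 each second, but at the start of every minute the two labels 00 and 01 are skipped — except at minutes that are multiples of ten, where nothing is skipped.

19:58:37;05

Ten DF minutes hold 17982 frames, so frame 2155357 lies in block 119 (frames 2139858–2157839) with 15499 frames into that block.
The block's first minute is 1800 frames and the rest 1798 each; 15499 frames reaches minute 8, so 119 × 18 + 8 × 2 = 2158 labels have been skipped so far.
Adding those back, label number 2155357 + 2158 = 2157515 at 30 labels/s is 71917 s + 5 f = 19 h 58 min 37 s frame 5, i.e. 19:58:37;05.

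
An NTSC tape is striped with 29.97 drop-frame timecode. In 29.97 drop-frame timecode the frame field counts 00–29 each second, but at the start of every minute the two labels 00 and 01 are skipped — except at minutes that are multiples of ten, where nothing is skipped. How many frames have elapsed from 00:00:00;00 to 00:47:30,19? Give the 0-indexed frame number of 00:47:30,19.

Complete 10-minute blocks: 4, each 17982 frames → 71928.
Remaining 7 whole minutes in the current block: 1800 + 6 × 1798 = 12588 frames.
Within the current minute: 30 × 30 + 19 − 2 = 917 (labels ;00/;01 skipped at this minute). Total = 71928 + 12588 + 917 = 85433.

85433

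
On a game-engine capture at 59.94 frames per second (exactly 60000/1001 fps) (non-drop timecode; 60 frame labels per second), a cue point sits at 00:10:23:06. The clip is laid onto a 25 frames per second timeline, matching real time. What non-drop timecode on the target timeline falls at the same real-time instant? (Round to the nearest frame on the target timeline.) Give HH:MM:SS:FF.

Source frame index: (0×3600 + 10×60 + 23) × 60 + 6 = 37386.
Real time: 37386 / (60000/1001) = 6237231/10000 s.
Target frame: (6237231/10000) × (25) = 6237231/400 ≈ 15593.077 → 15593.
At 25 labels/s: frame 15593 → 00:10:23:18.

00:10:23:18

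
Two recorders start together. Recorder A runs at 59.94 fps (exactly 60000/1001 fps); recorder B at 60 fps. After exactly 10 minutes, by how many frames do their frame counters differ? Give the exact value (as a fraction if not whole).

10 min = 600 s.
A emits 60000/1001 × 600 = 36000000/1001 frames; B emits 60 × 600 = 36000.
Difference = 36000/1001 frames (≈ 35.9640); B is ahead of A.

36000/1001 frames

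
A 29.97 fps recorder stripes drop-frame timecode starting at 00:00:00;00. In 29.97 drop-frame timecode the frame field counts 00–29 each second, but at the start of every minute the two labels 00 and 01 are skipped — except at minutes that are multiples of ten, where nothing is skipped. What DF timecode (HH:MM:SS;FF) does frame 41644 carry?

Ten DF minutes hold 17982 frames, so frame 41644 lies in block 2 (frames 35964–53945) with 5680 frames into that block.
The block's first minute is 1800 frames and the rest 1798 each; 5680 frames reaches minute 3, so 2 × 18 + 3 × 2 = 42 labels have been skipped so far.
Adding those back, label number 41644 + 42 = 41686 at 30 labels/s is 1389 s + 16 f = 0 h 23 min 9 s frame 16, i.e. 00:23:09;16.

00:23:09;16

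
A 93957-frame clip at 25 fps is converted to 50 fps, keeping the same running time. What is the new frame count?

Frames at target rate = 93957 × (50) / (25) = 187914.

187914 frames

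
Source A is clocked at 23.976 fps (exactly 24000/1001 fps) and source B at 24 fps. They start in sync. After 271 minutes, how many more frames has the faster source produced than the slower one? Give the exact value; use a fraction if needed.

390240/1001 frames

271 min = 16260 s.
A emits 24000/1001 × 16260 = 390240000/1001 frames; B emits 24 × 16260 = 390240.
Difference = 390240/1001 frames (≈ 389.8501); B is ahead of A.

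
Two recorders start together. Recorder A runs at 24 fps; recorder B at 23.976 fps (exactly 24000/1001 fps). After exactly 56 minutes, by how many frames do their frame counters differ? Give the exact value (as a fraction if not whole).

56 min = 3360 s.
A emits 24 × 3360 = 80640 frames; B emits 24000/1001 × 3360 = 11520000/143.
Difference = 11520/143 frames (≈ 80.5594); B is behind A.

11520/143 frames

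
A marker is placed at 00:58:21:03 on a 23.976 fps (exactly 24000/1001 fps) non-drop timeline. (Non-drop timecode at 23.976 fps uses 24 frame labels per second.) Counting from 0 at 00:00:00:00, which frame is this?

Total seconds to the label: (0 × 3600 + 58 × 60 + 21) = 3501.
Frame index = 3501 × 24 + 3 = 84027.

frame 84027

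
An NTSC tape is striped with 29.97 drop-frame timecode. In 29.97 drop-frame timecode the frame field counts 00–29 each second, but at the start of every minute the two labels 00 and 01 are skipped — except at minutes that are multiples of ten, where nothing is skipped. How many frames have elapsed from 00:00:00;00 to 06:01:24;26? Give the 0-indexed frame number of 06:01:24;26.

649896

Complete 10-minute blocks: 36, each 17982 frames → 647352.
Remaining 1 whole minute in the current block: 1800 + 0 × 1798 = 1800 frames.
Within the current minute: 24 × 30 + 26 − 2 = 744 (labels ;00/;01 skipped at this minute). Total = 647352 + 1800 + 744 = 649896.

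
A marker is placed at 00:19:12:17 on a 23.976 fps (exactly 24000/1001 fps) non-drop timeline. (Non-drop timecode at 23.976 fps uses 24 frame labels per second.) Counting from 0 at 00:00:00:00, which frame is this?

27665

Total seconds to the label: (0 × 3600 + 19 × 60 + 12) = 1152.
Frame index = 1152 × 24 + 17 = 27665.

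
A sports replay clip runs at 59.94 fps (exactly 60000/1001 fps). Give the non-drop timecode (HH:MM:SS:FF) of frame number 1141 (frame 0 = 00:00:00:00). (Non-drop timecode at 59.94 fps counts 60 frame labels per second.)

00:00:19:01

1141 ÷ 60 = 19 full seconds, remainder 1 frame.
19 s = 0 h 0 min 19 s.
Timecode: 00:00:19:01.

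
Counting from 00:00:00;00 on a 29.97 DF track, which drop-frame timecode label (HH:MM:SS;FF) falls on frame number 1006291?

Ten DF minutes hold 17982 frames, so frame 1006291 lies in block 55 (frames 989010–1006991) with 17281 frames into that block.
The block's first minute is 1800 frames and the rest 1798 each; 17281 frames reaches minute 9, so 55 × 18 + 9 × 2 = 1008 labels have been skipped so far.
Adding those back, label number 1006291 + 1008 = 1007299 at 30 labels/s is 33576 s + 19 f = 9 h 19 min 36 s frame 19, i.e. 09:19:36;19.

09:19:36;19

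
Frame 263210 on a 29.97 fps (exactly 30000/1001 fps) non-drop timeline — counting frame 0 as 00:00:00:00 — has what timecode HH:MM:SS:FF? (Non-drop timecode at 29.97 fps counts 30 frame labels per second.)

263210 ÷ 30 = 8773 full seconds, remainder 20 frames.
8773 s = 2 h 26 min 13 s.
Timecode: 02:26:13:20.

02:26:13:20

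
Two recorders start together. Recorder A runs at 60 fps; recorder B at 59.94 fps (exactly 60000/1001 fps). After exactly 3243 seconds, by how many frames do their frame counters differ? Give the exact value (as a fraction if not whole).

A emits 60 × 3243 = 194580 frames; B emits 60000/1001 × 3243 = 194580000/1001.
Difference = 194580/1001 frames (≈ 194.3856); B is behind A.

194580/1001 frames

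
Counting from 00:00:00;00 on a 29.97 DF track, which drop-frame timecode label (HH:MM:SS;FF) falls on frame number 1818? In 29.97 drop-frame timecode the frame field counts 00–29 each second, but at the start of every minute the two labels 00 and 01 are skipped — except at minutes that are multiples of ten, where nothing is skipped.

Ten DF minutes hold 17982 frames, so frame 1818 lies in block 0 (frames 0–17981) with 1818 frames into that block.
The block's first minute is 1800 frames and the rest 1798 each; 1818 frames reaches minute 1, so 0 × 18 + 1 × 2 = 2 labels have been skipped so far.
Adding those back, label number 1818 + 2 = 1820 at 30 labels/s is 60 s + 20 f = 0 h 1 min 0 s frame 20, i.e. 00:01:00;20.

00:01:00;20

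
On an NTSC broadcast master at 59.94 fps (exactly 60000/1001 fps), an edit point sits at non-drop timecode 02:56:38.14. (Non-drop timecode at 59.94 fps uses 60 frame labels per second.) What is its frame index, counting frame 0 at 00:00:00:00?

Total seconds to the label: (2 × 3600 + 56 × 60 + 38) = 10598.
Frame index = 10598 × 60 + 14 = 635894.

635894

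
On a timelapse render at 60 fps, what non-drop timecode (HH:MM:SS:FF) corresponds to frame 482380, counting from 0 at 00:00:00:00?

02:13:59:40

482380 ÷ 60 = 8039 full seconds, remainder 40 frames.
8039 s = 2 h 13 min 59 s.
Timecode: 02:13:59:40.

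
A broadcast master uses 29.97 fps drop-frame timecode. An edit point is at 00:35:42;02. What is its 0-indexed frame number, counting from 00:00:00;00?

As if non-drop at 30 labels/s: (0 × 3600 + 35 × 60 + 42) × 30 + 2 = 64262.
Minute boundaries passed: 35; those not divisible by 10: 35 − 3 = 32; dropped labels = 2 × 32 = 64.
Actual frame index = 64262 − 64 = 64198.

64198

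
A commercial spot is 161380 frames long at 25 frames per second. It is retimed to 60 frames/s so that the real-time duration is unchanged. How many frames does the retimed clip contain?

Target frames = source frames × (target rate / source rate) = 161380 × (60)/(25) = 161380 × 12/5 = 387312.

387312 frames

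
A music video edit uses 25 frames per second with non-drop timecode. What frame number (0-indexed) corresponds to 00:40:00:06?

60006

Total seconds to the label: (0 × 3600 + 40 × 60 + 0) = 2400.
Frame index = 2400 × 25 + 6 = 60006.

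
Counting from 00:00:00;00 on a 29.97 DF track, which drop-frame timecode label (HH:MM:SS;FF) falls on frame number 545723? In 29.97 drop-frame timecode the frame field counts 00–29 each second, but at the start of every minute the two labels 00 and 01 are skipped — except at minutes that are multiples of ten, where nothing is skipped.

Ten DF minutes hold 17982 frames, so frame 545723 lies in block 30 (frames 539460–557441) with 6263 frames into that block.
The block's first minute is 1800 frames and the rest 1798 each; 6263 frames reaches minute 3, so 30 × 18 + 3 × 2 = 546 labels have been skipped so far.
Adding those back, label number 545723 + 546 = 546269 at 30 labels/s is 18208 s + 29 f = 5 h 3 min 28 s frame 29, i.e. 05:03:28;29.

05:03:28;29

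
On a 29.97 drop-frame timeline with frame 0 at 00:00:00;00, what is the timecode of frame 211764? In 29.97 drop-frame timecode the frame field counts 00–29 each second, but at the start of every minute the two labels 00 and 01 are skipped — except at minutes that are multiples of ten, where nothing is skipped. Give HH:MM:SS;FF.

Ten DF minutes hold 17982 frames, so frame 211764 lies in block 11 (frames 197802–215783) with 13962 frames into that block.
The block's first minute is 1800 frames and the rest 1798 each; 13962 frames reaches minute 7, so 11 × 18 + 7 × 2 = 212 labels have been skipped so far.
Adding those back, label number 211764 + 212 = 211976 at 30 labels/s is 7065 s + 26 f = 1 h 57 min 45 s frame 26, i.e. 01:57:45;26.

01:57:45;26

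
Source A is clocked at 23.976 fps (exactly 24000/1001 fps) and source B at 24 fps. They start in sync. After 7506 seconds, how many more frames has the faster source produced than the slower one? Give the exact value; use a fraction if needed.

180144/1001 frames

A emits 24000/1001 × 7506 = 180144000/1001 frames; B emits 24 × 7506 = 180144.
Difference = 180144/1001 frames (≈ 179.9640); B is ahead of A.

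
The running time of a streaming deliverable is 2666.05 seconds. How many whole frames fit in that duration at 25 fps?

66651 frames

Frames = 2666.05 × 25 = 266605/4 ≈ 66651.2500.
Complete frames: 66651.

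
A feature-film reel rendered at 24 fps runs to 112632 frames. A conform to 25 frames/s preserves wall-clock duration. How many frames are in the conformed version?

117325 frames

Target frames = source frames × (target rate / source rate) = 112632 × (25)/(24) = 112632 × 25/24 = 117325.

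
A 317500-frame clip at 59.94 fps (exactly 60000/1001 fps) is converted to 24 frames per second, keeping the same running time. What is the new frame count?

Target frames = source frames × (target rate / source rate) = 317500 × (24)/(60000/1001) = 317500 × 1001/2500 = 127127.

127127 frames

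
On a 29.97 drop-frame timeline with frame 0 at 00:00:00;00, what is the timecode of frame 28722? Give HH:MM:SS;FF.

00:15:58;10

Ten DF minutes hold 17982 frames, so frame 28722 lies in block 1 (frames 17982–35963) with 10740 frames into that block.
The block's first minute is 1800 frames and the rest 1798 each; 10740 frames reaches minute 5, so 1 × 18 + 5 × 2 = 28 labels have been skipped so far.
Adding those back, label number 28722 + 28 = 28750 at 30 labels/s is 958 s + 10 f = 0 h 15 min 58 s frame 10, i.e. 00:15:58;10.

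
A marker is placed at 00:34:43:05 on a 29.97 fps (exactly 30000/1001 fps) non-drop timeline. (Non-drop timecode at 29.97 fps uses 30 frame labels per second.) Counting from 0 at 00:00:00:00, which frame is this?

Total seconds to the label: (0 × 3600 + 34 × 60 + 43) = 2083.
Frame index = 2083 × 30 + 5 = 62495.

62495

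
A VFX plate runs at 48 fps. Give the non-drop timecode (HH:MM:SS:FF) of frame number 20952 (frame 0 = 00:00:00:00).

00:07:16:24

20952 ÷ 48 = 436 full seconds, remainder 24 frames.
436 s = 0 h 7 min 16 s.
Timecode: 00:07:16:24.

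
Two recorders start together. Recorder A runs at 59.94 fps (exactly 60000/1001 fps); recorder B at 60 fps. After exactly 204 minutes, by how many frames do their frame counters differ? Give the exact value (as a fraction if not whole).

734400/1001 frames

204 min = 12240 s.
A emits 60000/1001 × 12240 = 734400000/1001 frames; B emits 60 × 12240 = 734400.
Difference = 734400/1001 frames (≈ 733.6663); B is ahead of A.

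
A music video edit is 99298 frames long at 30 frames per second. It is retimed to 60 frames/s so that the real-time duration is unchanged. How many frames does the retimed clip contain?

Target frames = source frames × (target rate / source rate) = 99298 × (60)/(30) = 99298 × 2 = 198596.

198596 frames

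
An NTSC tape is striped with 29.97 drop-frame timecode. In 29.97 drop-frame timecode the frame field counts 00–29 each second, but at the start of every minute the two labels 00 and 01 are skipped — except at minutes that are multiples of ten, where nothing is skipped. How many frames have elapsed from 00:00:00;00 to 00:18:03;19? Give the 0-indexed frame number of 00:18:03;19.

32475

As if non-drop at 30 labels/s: (0 × 3600 + 18 × 60 + 3) × 30 + 19 = 32509.
Minute boundaries passed: 18; those not divisible by 10: 18 − 1 = 17; dropped labels = 2 × 17 = 34.
Actual frame index = 32509 − 34 = 32475.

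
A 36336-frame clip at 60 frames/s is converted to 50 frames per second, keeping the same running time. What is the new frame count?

Frames at target rate = 36336 × (50) / (60) = 30280.

30280 frames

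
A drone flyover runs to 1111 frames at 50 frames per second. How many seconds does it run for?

22.22 seconds

Running time = 1111 / (50) = 22.22 s.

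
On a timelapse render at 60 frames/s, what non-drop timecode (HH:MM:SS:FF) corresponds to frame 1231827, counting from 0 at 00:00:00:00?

1231827 ÷ 60 = 20530 full seconds, remainder 27 frames.
20530 s = 5 h 42 min 10 s.
Timecode: 05:42:10:27.

05:42:10:27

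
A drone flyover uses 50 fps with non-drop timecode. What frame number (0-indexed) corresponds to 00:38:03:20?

frame 114170

Total seconds to the label: (0 × 3600 + 38 × 60 + 3) = 2283.
Frame index = 2283 × 50 + 20 = 114170.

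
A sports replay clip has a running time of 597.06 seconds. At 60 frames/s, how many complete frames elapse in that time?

35823 frames

Frames = 597.06 × 60 = 179118/5 ≈ 35823.6000.
Complete frames: 35823.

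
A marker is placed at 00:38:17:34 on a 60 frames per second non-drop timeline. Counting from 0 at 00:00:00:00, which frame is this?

Total seconds to the label: (0 × 3600 + 38 × 60 + 17) = 2297.
Frame index = 2297 × 60 + 34 = 137854.

frame 137854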